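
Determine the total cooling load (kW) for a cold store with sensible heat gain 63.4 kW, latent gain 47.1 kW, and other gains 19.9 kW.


Q_total = Q_s + Q_l + Q_misc
Q_total = 63.4 + 47.1 + 19.9
Q_total = 130.4 kW

130.4


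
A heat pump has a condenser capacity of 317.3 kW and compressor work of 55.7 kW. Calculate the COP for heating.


COP_hp = Q_cond / W
COP_hp = 317.3 / 55.7
COP_hp = 5.697

5.697


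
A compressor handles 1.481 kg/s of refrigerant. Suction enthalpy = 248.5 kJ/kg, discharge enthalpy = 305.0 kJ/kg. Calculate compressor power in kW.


dh = 305.0 - 248.5 = 56.5 kJ/kg
W = m_dot * dh = 1.481 * 56.5 = 83.68 kW

83.68


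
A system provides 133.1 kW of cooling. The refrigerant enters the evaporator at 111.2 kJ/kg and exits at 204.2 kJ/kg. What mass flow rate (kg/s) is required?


dh = 204.2 - 111.2 = 93.0 kJ/kg
m_dot = Q / dh = 133.1 / 93.0 = 1.4312 kg/s

1.4312


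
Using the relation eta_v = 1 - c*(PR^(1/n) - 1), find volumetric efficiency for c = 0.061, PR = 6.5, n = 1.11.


PR^(1/n) = 6.5^(1/1.11) = 5.39951032
eta_v = 1 - 0.061 * (5.39951032 - 1)
eta_v = 0.7316

0.7316


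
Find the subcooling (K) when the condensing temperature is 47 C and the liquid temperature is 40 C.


Subcooling = T_cond - T_liquid
Subcooling = 47 - 40
Subcooling = 7 K

7


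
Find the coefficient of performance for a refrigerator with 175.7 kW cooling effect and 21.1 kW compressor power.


COP = Q_evap / W
COP = 175.7 / 21.1
COP = 8.327

8.327


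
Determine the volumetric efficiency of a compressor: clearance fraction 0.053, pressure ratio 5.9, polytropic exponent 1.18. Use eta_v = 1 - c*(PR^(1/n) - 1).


PR^(1/n) = 5.9^(1/1.18) = 4.50053783
eta_v = 1 - 0.053 * (4.50053783 - 1)
eta_v = 0.8145

0.8145


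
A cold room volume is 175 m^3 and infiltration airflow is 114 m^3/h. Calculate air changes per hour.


ACH = flow / volume
ACH = 114 / 175
ACH = 0.651

0.651


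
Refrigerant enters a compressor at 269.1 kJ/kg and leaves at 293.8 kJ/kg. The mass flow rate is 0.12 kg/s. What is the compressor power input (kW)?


dh = 293.8 - 269.1 = 24.7 kJ/kg
W = m_dot * dh = 0.12 * 24.7 = 2.96 kW

2.96


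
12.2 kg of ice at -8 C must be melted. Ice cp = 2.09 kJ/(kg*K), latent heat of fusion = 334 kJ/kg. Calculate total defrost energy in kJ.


Sensible heat = cp * dT = 2.09 * 8 = 16.72 kJ/kg
Total per kg = 16.72 + 334 = 350.72 kJ/kg
Q = m * total = 12.2 * 350.72
Q = 4278.8 kJ

4278.8


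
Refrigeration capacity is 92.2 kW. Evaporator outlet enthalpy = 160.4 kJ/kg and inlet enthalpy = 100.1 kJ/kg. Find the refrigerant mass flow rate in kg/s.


dh = 160.4 - 100.1 = 60.3 kJ/kg
m_dot = Q / dh = 92.2 / 60.3 = 1.529 kg/s

1.529


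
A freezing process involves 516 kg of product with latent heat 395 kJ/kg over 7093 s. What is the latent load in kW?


Q_lat = m * h_fg / t
Q_lat = 516 * 395 / 7093
Q_lat = 28.74 kW

28.74


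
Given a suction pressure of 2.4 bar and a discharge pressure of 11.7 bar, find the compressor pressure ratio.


PR = P_high / P_low
PR = 11.7 / 2.4
PR = 4.875

4.875


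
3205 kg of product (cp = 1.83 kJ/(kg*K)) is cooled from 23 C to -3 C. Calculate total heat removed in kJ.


dT = 23 - (-3) = 26 K
Q = m * cp * dT = 3205 * 1.83 * 26
Q = 152494 kJ

152494


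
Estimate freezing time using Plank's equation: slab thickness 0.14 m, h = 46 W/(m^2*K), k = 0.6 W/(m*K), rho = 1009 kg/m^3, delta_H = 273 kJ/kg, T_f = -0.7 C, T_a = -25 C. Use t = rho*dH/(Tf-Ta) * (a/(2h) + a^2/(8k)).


dT = -0.7 - (-25) = 24.3 K
term1 = a/(2h) = 0.14/(2*46) = 0.00152173913
term2 = a^2/(8k) = 0.14^2/(8*0.6) = 0.004083333333
t = rho*dH*1000/dT * (term1 + term2)
t = 1009*273*1000/24.3 * (0.00152173913 + 0.004083333333)
t = 63537 s

63537


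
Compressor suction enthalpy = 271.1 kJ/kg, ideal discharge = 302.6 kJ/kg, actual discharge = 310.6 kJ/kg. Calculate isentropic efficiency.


dh_ideal = 302.6 - 271.1 = 31.5 kJ/kg
dh_actual = 310.6 - 271.1 = 39.5 kJ/kg
eta_s = dh_ideal / dh_actual = 31.5 / 39.5
eta_s = 0.7975

0.7975


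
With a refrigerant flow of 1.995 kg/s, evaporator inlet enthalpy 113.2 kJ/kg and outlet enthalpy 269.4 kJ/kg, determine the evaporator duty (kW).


dh = 269.4 - 113.2 = 156.2 kJ/kg
Q_evap = m_dot * dh = 1.995 * 156.2
Q_evap = 311.62 kW

311.62


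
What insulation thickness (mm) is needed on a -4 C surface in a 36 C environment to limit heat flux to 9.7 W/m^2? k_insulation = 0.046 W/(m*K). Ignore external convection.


dT = 36 - (-4) = 40 K
thickness = k * dT / q_max * 1000
thickness = 0.046 * 40 / 9.7 * 1000
thickness = 189.7 mm

189.7


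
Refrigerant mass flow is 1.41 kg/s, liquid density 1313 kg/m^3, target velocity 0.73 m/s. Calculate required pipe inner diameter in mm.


A = m_dot / (rho * v) = 1.41 / (1313 * 0.73) = 0.001471063861 m^2
d = sqrt(4*A/pi) * 1000
d = 43.3 mm

43.3


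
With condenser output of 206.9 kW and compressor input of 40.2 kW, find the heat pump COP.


COP_hp = Q_cond / W
COP_hp = 206.9 / 40.2
COP_hp = 5.147

5.147


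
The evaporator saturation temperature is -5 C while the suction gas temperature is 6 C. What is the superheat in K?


Superheat = T_suction - T_evap
Superheat = 6 - (-5)
Superheat = 11 K

11


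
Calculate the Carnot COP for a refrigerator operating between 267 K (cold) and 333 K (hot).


dT = 333 - 267 = 66 K
COP_carnot = T_cold / dT = 267 / 66
COP_carnot = 4.045

4.045


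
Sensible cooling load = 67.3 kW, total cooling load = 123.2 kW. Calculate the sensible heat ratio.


SHR = Q_sensible / Q_total
SHR = 67.3 / 123.2
SHR = 0.546

0.546


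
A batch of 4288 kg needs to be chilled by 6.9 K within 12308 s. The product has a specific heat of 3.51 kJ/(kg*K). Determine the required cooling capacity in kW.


Q = m * cp * dT / t
Q = 4288 * 3.51 * 6.9 / 12308
Q = 8.438 kW

8.438


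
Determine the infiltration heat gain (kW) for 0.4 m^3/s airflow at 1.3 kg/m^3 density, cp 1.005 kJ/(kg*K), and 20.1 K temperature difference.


Q = V_dot * rho * cp * dT
Q = 0.4 * 1.3 * 1.005 * 20.1
Q = 10.504 kW

10.504


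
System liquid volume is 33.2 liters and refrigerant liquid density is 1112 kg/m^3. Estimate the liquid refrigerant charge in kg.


Charge = V * rho / 1000
Charge = 33.2 * 1112 / 1000
Charge = 36.92 kg

36.92


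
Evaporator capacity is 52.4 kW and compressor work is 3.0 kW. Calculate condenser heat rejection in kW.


Q_cond = Q_evap + W
Q_cond = 52.4 + 3.0
Q_cond = 55.4 kW

55.4


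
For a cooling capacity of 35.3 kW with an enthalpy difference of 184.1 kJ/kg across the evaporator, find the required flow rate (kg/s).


m_dot = Q / dh
m_dot = 35.3 / 184.1
m_dot = 0.1917 kg/s

0.1917


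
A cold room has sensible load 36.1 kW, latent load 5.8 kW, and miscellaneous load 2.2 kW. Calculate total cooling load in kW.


Q_total = Q_s + Q_l + Q_misc
Q_total = 36.1 + 5.8 + 2.2
Q_total = 44.1 kW

44.1


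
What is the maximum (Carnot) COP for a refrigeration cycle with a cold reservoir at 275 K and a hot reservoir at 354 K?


dT = 354 - 275 = 79 K
COP_carnot = T_cold / dT = 275 / 79
COP_carnot = 3.481

3.481


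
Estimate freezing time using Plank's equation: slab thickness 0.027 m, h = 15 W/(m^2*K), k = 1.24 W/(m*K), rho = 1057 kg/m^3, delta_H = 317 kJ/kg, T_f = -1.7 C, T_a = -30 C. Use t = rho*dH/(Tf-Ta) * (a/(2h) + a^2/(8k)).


dT = -1.7 - (-30) = 28.3 K
term1 = a/(2h) = 0.027/(2*15) = 0.0009
term2 = a^2/(8k) = 0.027^2/(8*1.24) = 0.00007348790323
t = rho*dH*1000/dT * (term1 + term2)
t = 1057*317*1000/28.3 * (0.0009 + 0.00007348790323)
t = 11526 s

11526


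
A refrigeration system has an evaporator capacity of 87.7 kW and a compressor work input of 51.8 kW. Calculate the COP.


COP = Q_evap / W
COP = 87.7 / 51.8
COP = 1.693

1.693


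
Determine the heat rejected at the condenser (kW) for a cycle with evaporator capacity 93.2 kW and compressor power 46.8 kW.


Q_cond = Q_evap + W
Q_cond = 93.2 + 46.8
Q_cond = 140.0 kW

140.0


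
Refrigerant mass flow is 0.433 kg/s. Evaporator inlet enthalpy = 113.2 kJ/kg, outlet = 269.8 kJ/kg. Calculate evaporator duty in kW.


dh = 269.8 - 113.2 = 156.6 kJ/kg
Q_evap = m_dot * dh = 0.433 * 156.6
Q_evap = 67.81 kW

67.81


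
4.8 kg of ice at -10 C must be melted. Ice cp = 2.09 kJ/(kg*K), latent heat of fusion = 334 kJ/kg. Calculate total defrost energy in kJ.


Sensible heat = cp * dT = 2.09 * 10 = 20.9 kJ/kg
Total per kg = 20.9 + 334 = 354.9 kJ/kg
Q = m * total = 4.8 * 354.9
Q = 1703.5 kJ

1703.5


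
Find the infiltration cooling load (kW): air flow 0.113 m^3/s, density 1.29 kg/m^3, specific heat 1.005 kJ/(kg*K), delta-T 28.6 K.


Q = V_dot * rho * cp * dT
Q = 0.113 * 1.29 * 1.005 * 28.6
Q = 4.19 kW

4.19


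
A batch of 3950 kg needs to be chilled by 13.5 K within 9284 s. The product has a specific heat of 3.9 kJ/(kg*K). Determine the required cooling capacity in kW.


Q = m * cp * dT / t
Q = 3950 * 3.9 * 13.5 / 9284
Q = 22.401 kW

22.401


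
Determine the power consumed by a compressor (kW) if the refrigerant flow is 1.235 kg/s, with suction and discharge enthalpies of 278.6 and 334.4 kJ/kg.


dh = 334.4 - 278.6 = 55.8 kJ/kg
W = m_dot * dh = 1.235 * 55.8 = 68.91 kW

68.91


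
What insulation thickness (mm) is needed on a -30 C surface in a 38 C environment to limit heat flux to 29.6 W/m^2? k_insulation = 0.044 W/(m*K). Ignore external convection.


dT = 38 - (-30) = 68 K
thickness = k * dT / q_max * 1000
thickness = 0.044 * 68 / 29.6 * 1000
thickness = 101.1 mm

101.1


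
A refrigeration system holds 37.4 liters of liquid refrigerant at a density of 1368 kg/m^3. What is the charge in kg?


Charge = V * rho / 1000
Charge = 37.4 * 1368 / 1000
Charge = 51.16 kg

51.16


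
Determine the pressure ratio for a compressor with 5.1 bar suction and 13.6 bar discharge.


PR = P_high / P_low
PR = 13.6 / 5.1
PR = 2.667

2.667


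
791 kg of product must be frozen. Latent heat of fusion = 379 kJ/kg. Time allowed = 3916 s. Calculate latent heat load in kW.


Q_lat = m * h_fg / t
Q_lat = 791 * 379 / 3916
Q_lat = 76.55 kW

76.55


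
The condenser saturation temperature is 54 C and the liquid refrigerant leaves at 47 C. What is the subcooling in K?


Subcooling = T_cond - T_liquid
Subcooling = 54 - 47
Subcooling = 7 K

7


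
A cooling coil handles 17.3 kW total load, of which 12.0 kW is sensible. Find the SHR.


SHR = Q_sensible / Q_total
SHR = 12.0 / 17.3
SHR = 0.694

0.694


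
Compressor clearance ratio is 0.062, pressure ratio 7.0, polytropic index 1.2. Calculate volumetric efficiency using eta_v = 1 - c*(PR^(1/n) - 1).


PR^(1/n) = 7.0^(1/1.2) = 5.06114018
eta_v = 1 - 0.062 * (5.06114018 - 1)
eta_v = 0.7482

0.7482


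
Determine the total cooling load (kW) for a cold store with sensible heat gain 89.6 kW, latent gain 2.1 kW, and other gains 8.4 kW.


Q_total = Q_s + Q_l + Q_misc
Q_total = 89.6 + 2.1 + 8.4
Q_total = 100.1 kW

100.1


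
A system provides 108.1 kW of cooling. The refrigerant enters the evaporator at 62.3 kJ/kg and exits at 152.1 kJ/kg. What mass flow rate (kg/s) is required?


dh = 152.1 - 62.3 = 89.8 kJ/kg
m_dot = Q / dh = 108.1 / 89.8 = 1.2038 kg/s

1.2038


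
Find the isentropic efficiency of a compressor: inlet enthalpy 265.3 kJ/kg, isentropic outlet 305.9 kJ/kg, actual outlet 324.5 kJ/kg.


dh_ideal = 305.9 - 265.3 = 40.6 kJ/kg
dh_actual = 324.5 - 265.3 = 59.2 kJ/kg
eta_s = dh_ideal / dh_actual = 40.6 / 59.2
eta_s = 0.6858

0.6858


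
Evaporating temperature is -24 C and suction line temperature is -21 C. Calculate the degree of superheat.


Superheat = T_suction - T_evap
Superheat = -21 - (-24)
Superheat = 3 K

3


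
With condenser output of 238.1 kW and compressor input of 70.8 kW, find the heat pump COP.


COP_hp = Q_cond / W
COP_hp = 238.1 / 70.8
COP_hp = 3.363

3.363


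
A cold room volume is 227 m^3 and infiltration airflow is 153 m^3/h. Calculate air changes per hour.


ACH = flow / volume
ACH = 153 / 227
ACH = 0.674

0.674


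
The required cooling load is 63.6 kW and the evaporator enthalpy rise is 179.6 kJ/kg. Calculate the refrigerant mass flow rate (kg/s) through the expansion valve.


m_dot = Q / dh
m_dot = 63.6 / 179.6
m_dot = 0.3541 kg/s

0.3541


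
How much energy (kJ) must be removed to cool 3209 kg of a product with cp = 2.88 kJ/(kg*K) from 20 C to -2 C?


dT = 20 - (-2) = 22 K
Q = m * cp * dT = 3209 * 2.88 * 22
Q = 203322 kJ

203322


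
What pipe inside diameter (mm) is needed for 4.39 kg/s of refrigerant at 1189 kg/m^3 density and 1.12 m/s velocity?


A = m_dot / (rho * v) = 4.39 / (1189 * 1.12) = 0.003296587769 m^2
d = sqrt(4*A/pi) * 1000
d = 64.8 mm

64.8


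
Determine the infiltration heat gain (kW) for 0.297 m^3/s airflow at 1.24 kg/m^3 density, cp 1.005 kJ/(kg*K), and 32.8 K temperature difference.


Q = V_dot * rho * cp * dT
Q = 0.297 * 1.24 * 1.005 * 32.8
Q = 12.14 kW

12.14


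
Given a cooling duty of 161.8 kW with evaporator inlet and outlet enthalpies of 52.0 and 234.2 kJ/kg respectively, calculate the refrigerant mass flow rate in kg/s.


dh = 234.2 - 52.0 = 182.2 kJ/kg
m_dot = Q / dh = 161.8 / 182.2 = 0.888 kg/s

0.888


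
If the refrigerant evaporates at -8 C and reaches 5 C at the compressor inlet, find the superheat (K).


Superheat = T_suction - T_evap
Superheat = 5 - (-8)
Superheat = 13 K

13


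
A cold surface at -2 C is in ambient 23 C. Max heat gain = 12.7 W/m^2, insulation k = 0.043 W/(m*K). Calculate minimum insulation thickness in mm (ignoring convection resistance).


dT = 23 - (-2) = 25 K
thickness = k * dT / q_max * 1000
thickness = 0.043 * 25 / 12.7 * 1000
thickness = 84.6 mm

84.6


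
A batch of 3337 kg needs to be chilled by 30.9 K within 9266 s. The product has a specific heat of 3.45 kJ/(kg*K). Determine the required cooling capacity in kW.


Q = m * cp * dT / t
Q = 3337 * 3.45 * 30.9 / 9266
Q = 38.392 kW

38.392


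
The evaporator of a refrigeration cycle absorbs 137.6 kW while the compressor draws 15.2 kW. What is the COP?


COP = Q_evap / W
COP = 137.6 / 15.2
COP = 9.053

9.053


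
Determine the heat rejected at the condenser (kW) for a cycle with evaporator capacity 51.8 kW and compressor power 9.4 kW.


Q_cond = Q_evap + W
Q_cond = 51.8 + 9.4
Q_cond = 61.2 kW

61.2


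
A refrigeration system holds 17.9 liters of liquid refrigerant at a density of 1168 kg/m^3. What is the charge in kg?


Charge = V * rho / 1000
Charge = 17.9 * 1168 / 1000
Charge = 20.91 kg

20.91


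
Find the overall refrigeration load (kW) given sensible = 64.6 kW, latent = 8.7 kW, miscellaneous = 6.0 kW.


Q_total = Q_s + Q_l + Q_misc
Q_total = 64.6 + 8.7 + 6.0
Q_total = 79.3 kW

79.3


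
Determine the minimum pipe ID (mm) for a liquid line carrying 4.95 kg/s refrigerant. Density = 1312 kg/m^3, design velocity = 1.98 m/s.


A = m_dot / (rho * v) = 4.95 / (1312 * 1.98) = 0.001905487805 m^2
d = sqrt(4*A/pi) * 1000
d = 49.3 mm

49.3


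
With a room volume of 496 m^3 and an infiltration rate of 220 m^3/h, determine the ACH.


ACH = flow / volume
ACH = 220 / 496
ACH = 0.444

0.444


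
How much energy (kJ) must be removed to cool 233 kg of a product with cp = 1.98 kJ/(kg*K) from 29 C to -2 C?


dT = 29 - (-2) = 31 K
Q = m * cp * dT = 233 * 1.98 * 31
Q = 14302 kJ

14302


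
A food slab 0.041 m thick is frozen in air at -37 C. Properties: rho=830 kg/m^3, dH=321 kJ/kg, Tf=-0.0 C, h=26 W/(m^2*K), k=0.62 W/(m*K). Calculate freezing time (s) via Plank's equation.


dT = -0.0 - (-37) = 37.0 K
term1 = a/(2h) = 0.041/(2*26) = 0.0007884615385
term2 = a^2/(8k) = 0.041^2/(8*0.62) = 0.0003389112903
t = rho*dH*1000/dT * (term1 + term2)
t = 830*321*1000/37.0 * (0.0007884615385 + 0.0003389112903)
t = 8118 s

8118


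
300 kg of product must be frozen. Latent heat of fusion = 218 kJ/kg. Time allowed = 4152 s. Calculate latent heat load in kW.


Q_lat = m * h_fg / t
Q_lat = 300 * 218 / 4152
Q_lat = 15.75 kW

15.75


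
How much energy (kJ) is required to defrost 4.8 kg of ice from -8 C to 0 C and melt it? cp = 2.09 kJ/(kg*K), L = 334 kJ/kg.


Sensible heat = cp * dT = 2.09 * 8 = 16.72 kJ/kg
Total per kg = 16.72 + 334 = 350.72 kJ/kg
Q = m * total = 4.8 * 350.72
Q = 1683.5 kJ

1683.5


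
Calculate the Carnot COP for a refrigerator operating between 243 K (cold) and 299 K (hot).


dT = 299 - 243 = 56 K
COP_carnot = T_cold / dT = 243 / 56
COP_carnot = 4.339

4.339


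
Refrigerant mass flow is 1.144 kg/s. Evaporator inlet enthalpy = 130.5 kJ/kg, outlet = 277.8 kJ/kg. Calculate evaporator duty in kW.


dh = 277.8 - 130.5 = 147.3 kJ/kg
Q_evap = m_dot * dh = 1.144 * 147.3
Q_evap = 168.51 kW

168.51


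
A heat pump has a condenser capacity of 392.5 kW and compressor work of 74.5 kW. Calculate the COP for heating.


COP_hp = Q_cond / W
COP_hp = 392.5 / 74.5
COP_hp = 5.268

5.268


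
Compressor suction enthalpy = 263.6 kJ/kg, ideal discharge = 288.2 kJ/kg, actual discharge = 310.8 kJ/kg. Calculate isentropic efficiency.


dh_ideal = 288.2 - 263.6 = 24.6 kJ/kg
dh_actual = 310.8 - 263.6 = 47.2 kJ/kg
eta_s = dh_ideal / dh_actual = 24.6 / 47.2
eta_s = 0.5212

0.5212


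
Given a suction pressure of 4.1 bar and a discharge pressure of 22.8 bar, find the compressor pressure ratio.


PR = P_high / P_low
PR = 22.8 / 4.1
PR = 5.561

5.561


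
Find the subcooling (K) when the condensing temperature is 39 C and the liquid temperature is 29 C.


Subcooling = T_cond - T_liquid
Subcooling = 39 - 29
Subcooling = 10 K

10


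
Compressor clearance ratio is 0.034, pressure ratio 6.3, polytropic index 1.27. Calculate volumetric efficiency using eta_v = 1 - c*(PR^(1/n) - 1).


PR^(1/n) = 6.3^(1/1.27) = 4.25992553
eta_v = 1 - 0.034 * (4.25992553 - 1)
eta_v = 0.8892

0.8892


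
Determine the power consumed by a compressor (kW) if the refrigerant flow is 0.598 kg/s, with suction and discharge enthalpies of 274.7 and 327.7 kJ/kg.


dh = 327.7 - 274.7 = 53.0 kJ/kg
W = m_dot * dh = 0.598 * 53.0 = 31.69 kW

31.69


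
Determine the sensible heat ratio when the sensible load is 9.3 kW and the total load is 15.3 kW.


SHR = Q_sensible / Q_total
SHR = 9.3 / 15.3
SHR = 0.608

0.608


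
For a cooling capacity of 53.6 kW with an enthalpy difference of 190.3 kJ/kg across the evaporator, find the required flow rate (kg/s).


m_dot = Q / dh
m_dot = 53.6 / 190.3
m_dot = 0.2817 kg/s

0.2817


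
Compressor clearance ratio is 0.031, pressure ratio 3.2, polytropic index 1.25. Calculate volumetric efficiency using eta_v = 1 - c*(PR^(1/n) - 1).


PR^(1/n) = 3.2^(1/1.25) = 2.53582911
eta_v = 1 - 0.031 * (2.53582911 - 1)
eta_v = 0.9524

0.9524


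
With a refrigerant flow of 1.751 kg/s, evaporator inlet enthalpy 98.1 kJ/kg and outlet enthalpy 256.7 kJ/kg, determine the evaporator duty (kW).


dh = 256.7 - 98.1 = 158.6 kJ/kg
Q_evap = m_dot * dh = 1.751 * 158.6
Q_evap = 277.71 kW

277.71


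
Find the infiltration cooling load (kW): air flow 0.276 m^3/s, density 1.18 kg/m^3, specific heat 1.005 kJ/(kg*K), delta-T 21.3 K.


Q = V_dot * rho * cp * dT
Q = 0.276 * 1.18 * 1.005 * 21.3
Q = 6.972 kW

6.972


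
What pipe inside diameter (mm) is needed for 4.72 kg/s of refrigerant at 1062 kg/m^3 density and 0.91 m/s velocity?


A = m_dot / (rho * v) = 4.72 / (1062 * 0.91) = 0.004884004884 m^2
d = sqrt(4*A/pi) * 1000
d = 78.9 mm

78.9


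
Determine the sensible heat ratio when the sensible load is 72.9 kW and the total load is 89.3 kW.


SHR = Q_sensible / Q_total
SHR = 72.9 / 89.3
SHR = 0.816

0.816


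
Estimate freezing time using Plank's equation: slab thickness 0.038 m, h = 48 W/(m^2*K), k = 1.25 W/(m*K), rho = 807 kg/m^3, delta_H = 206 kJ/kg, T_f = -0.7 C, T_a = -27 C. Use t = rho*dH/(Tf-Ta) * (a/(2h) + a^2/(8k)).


dT = -0.7 - (-27) = 26.3 K
term1 = a/(2h) = 0.038/(2*48) = 0.0003958333333
term2 = a^2/(8k) = 0.038^2/(8*1.25) = 0.0001444
t = rho*dH*1000/dT * (term1 + term2)
t = 807*206*1000/26.3 * (0.0003958333333 + 0.0001444)
t = 3415 s

3415


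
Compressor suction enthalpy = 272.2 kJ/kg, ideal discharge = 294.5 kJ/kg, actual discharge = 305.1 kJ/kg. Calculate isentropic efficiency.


dh_ideal = 294.5 - 272.2 = 22.3 kJ/kg
dh_actual = 305.1 - 272.2 = 32.9 kJ/kg
eta_s = dh_ideal / dh_actual = 22.3 / 32.9
eta_s = 0.6778

0.6778


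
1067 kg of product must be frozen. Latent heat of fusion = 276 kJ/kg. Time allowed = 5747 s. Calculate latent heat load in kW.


Q_lat = m * h_fg / t
Q_lat = 1067 * 276 / 5747
Q_lat = 51.24 kW

51.24


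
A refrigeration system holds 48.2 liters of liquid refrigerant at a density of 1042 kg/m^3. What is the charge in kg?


Charge = V * rho / 1000
Charge = 48.2 * 1042 / 1000
Charge = 50.22 kg

50.22


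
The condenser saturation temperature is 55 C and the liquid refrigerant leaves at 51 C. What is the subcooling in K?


Subcooling = T_cond - T_liquid
Subcooling = 55 - 51
Subcooling = 4 K

4


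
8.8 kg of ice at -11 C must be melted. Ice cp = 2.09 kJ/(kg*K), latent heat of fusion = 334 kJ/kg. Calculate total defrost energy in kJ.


Sensible heat = cp * dT = 2.09 * 11 = 22.99 kJ/kg
Total per kg = 22.99 + 334 = 356.99 kJ/kg
Q = m * total = 8.8 * 356.99
Q = 3141.5 kJ

3141.5


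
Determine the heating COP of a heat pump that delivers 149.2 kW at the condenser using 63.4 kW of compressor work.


COP_hp = Q_cond / W
COP_hp = 149.2 / 63.4
COP_hp = 2.353

2.353


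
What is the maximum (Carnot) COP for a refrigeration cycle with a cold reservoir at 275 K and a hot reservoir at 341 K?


dT = 341 - 275 = 66 K
COP_carnot = T_cold / dT = 275 / 66
COP_carnot = 4.167

4.167


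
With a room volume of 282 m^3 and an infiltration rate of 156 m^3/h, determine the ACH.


ACH = flow / volume
ACH = 156 / 282
ACH = 0.553

0.553


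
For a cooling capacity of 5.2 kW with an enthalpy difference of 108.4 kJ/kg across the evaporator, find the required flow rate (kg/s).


m_dot = Q / dh
m_dot = 5.2 / 108.4
m_dot = 0.048 kg/s

0.048


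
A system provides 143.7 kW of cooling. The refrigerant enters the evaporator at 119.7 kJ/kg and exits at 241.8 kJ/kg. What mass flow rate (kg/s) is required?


dh = 241.8 - 119.7 = 122.1 kJ/kg
m_dot = Q / dh = 143.7 / 122.1 = 1.1769 kg/s

1.1769


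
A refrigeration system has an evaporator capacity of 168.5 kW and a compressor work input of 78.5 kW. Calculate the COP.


COP = Q_evap / W
COP = 168.5 / 78.5
COP = 2.146

2.146


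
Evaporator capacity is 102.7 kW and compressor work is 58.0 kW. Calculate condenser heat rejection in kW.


Q_cond = Q_evap + W
Q_cond = 102.7 + 58.0
Q_cond = 160.7 kW

160.7


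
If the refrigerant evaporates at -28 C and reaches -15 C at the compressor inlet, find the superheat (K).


Superheat = T_suction - T_evap
Superheat = -15 - (-28)
Superheat = 13 K

13


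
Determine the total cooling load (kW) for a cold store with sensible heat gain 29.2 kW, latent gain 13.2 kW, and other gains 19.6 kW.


Q_total = Q_s + Q_l + Q_misc
Q_total = 29.2 + 13.2 + 19.6
Q_total = 62.0 kW

62.0


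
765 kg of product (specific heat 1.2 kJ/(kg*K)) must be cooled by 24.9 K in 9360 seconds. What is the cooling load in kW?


Q = m * cp * dT / t
Q = 765 * 1.2 * 24.9 / 9360
Q = 2.442 kW

2.442


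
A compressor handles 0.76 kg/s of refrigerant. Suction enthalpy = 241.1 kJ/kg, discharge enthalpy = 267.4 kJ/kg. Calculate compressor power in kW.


dh = 267.4 - 241.1 = 26.3 kJ/kg
W = m_dot * dh = 0.76 * 26.3 = 19.99 kW

19.99


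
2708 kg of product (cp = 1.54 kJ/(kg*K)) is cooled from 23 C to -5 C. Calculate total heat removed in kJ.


dT = 23 - (-5) = 28 K
Q = m * cp * dT = 2708 * 1.54 * 28
Q = 116769 kJ

116769


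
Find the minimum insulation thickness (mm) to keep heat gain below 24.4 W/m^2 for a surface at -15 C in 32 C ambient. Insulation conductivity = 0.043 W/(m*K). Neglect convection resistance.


dT = 32 - (-15) = 47 K
thickness = k * dT / q_max * 1000
thickness = 0.043 * 47 / 24.4 * 1000
thickness = 82.8 mm

82.8


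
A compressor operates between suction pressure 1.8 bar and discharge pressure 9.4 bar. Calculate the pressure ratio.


PR = P_high / P_low
PR = 9.4 / 1.8
PR = 5.222

5.222


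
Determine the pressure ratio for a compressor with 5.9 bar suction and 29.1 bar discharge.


PR = P_high / P_low
PR = 29.1 / 5.9
PR = 4.932

4.932


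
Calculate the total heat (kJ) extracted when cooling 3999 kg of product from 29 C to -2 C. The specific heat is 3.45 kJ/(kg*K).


dT = 29 - (-2) = 31 K
Q = m * cp * dT = 3999 * 3.45 * 31
Q = 427693 kJ

427693


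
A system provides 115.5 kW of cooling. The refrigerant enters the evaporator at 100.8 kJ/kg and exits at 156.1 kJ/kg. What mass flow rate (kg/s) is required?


dh = 156.1 - 100.8 = 55.3 kJ/kg
m_dot = Q / dh = 115.5 / 55.3 = 2.0886 kg/s

2.0886


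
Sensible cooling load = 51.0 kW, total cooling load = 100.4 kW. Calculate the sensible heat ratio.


SHR = Q_sensible / Q_total
SHR = 51.0 / 100.4
SHR = 0.508

0.508


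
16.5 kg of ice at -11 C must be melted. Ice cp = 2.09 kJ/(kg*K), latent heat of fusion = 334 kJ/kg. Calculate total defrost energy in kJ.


Sensible heat = cp * dT = 2.09 * 11 = 22.99 kJ/kg
Total per kg = 22.99 + 334 = 356.99 kJ/kg
Q = m * total = 16.5 * 356.99
Q = 5890.3 kJ

5890.3


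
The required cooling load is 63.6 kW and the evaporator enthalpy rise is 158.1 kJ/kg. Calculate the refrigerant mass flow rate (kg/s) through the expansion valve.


m_dot = Q / dh
m_dot = 63.6 / 158.1
m_dot = 0.4023 kg/s

0.4023


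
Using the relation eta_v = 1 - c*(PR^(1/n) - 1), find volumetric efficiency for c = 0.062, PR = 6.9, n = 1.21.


PR^(1/n) = 6.9^(1/1.21) = 4.93473359
eta_v = 1 - 0.062 * (4.93473359 - 1)
eta_v = 0.756

0.756


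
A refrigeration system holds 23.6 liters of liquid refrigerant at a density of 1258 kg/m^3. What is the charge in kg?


Charge = V * rho / 1000
Charge = 23.6 * 1258 / 1000
Charge = 29.69 kg

29.69


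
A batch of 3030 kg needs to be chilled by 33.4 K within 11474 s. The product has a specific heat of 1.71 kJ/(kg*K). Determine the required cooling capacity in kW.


Q = m * cp * dT / t
Q = 3030 * 1.71 * 33.4 / 11474
Q = 15.082 kW

15.082


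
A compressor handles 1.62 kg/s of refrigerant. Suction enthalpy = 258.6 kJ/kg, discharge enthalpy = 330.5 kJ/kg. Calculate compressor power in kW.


dh = 330.5 - 258.6 = 71.9 kJ/kg
W = m_dot * dh = 1.62 * 71.9 = 116.48 kW

116.48


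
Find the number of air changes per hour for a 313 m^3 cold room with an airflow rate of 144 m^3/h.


ACH = flow / volume
ACH = 144 / 313
ACH = 0.46

0.46


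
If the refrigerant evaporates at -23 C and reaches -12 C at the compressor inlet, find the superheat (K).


Superheat = T_suction - T_evap
Superheat = -12 - (-23)
Superheat = 11 K

11


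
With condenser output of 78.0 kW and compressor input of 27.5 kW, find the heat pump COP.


COP_hp = Q_cond / W
COP_hp = 78.0 / 27.5
COP_hp = 2.836

2.836


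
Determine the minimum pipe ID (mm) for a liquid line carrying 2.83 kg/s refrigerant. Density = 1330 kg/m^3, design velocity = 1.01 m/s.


A = m_dot / (rho * v) = 2.83 / (1330 * 1.01) = 0.002106752029 m^2
d = sqrt(4*A/pi) * 1000
d = 51.8 mm

51.8


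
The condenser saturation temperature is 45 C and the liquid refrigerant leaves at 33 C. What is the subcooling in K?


Subcooling = T_cond - T_liquid
Subcooling = 45 - 33
Subcooling = 12 K

12


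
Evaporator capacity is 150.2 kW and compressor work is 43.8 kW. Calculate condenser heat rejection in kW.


Q_cond = Q_evap + W
Q_cond = 150.2 + 43.8
Q_cond = 194.0 kW

194.0


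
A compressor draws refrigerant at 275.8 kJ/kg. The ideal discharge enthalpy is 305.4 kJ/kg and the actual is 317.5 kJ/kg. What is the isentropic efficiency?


dh_ideal = 305.4 - 275.8 = 29.6 kJ/kg
dh_actual = 317.5 - 275.8 = 41.7 kJ/kg
eta_s = dh_ideal / dh_actual = 29.6 / 41.7
eta_s = 0.7098

0.7098


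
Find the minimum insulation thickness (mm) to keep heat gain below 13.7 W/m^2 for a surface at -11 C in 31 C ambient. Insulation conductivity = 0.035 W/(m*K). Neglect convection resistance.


dT = 31 - (-11) = 42 K
thickness = k * dT / q_max * 1000
thickness = 0.035 * 42 / 13.7 * 1000
thickness = 107.3 mm

107.3


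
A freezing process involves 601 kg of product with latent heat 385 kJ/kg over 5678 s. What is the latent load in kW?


Q_lat = m * h_fg / t
Q_lat = 601 * 385 / 5678
Q_lat = 40.75 kW

40.75


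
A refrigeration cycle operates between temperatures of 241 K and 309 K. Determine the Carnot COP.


dT = 309 - 241 = 68 K
COP_carnot = T_cold / dT = 241 / 68
COP_carnot = 3.544

3.544


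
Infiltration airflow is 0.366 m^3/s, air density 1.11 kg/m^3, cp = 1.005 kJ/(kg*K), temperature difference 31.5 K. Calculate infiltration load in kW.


Q = V_dot * rho * cp * dT
Q = 0.366 * 1.11 * 1.005 * 31.5
Q = 12.861 kW

12.861


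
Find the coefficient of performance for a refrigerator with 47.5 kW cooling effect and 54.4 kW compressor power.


COP = Q_evap / W
COP = 47.5 / 54.4
COP = 0.873

0.873


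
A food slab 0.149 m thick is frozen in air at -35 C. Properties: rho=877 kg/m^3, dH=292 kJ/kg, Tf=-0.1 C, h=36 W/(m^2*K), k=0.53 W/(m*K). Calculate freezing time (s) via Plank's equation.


dT = -0.1 - (-35) = 34.9 K
term1 = a/(2h) = 0.149/(2*36) = 0.002069444444
term2 = a^2/(8k) = 0.149^2/(8*0.53) = 0.005236084906
t = rho*dH*1000/dT * (term1 + term2)
t = 877*292*1000/34.9 * (0.002069444444 + 0.005236084906)
t = 53605 s

53605


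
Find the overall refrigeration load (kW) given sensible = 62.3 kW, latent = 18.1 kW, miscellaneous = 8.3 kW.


Q_total = Q_s + Q_l + Q_misc
Q_total = 62.3 + 18.1 + 8.3
Q_total = 88.7 kW

88.7


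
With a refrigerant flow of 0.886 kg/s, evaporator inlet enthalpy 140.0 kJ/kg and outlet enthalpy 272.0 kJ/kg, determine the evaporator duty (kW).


dh = 272.0 - 140.0 = 132.0 kJ/kg
Q_evap = m_dot * dh = 0.886 * 132.0
Q_evap = 116.95 kW

116.95


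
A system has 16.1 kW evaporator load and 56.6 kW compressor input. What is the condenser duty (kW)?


Q_cond = Q_evap + W
Q_cond = 16.1 + 56.6
Q_cond = 72.7 kW

72.7


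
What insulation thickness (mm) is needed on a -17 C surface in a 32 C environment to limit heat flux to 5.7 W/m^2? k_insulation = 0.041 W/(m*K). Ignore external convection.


dT = 32 - (-17) = 49 K
thickness = k * dT / q_max * 1000
thickness = 0.041 * 49 / 5.7 * 1000
thickness = 352.5 mm

352.5


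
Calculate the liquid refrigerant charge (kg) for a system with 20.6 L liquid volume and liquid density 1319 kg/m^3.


Charge = V * rho / 1000
Charge = 20.6 * 1319 / 1000
Charge = 27.17 kg

27.17


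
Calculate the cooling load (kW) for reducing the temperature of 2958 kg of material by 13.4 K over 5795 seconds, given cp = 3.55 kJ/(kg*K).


Q = m * cp * dT / t
Q = 2958 * 3.55 * 13.4 / 5795
Q = 24.282 kW

24.282


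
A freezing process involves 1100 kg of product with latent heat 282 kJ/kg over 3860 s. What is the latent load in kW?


Q_lat = m * h_fg / t
Q_lat = 1100 * 282 / 3860
Q_lat = 80.36 kW

80.36


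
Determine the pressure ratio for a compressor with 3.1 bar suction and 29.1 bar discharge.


PR = P_high / P_low
PR = 29.1 / 3.1
PR = 9.387

9.387


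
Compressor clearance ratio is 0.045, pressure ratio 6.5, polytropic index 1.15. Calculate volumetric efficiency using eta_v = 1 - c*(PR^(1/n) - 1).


PR^(1/n) = 6.5^(1/1.15) = 5.0919154
eta_v = 1 - 0.045 * (5.0919154 - 1)
eta_v = 0.8159

0.8159


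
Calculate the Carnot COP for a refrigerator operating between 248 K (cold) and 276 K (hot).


dT = 276 - 248 = 28 K
COP_carnot = T_cold / dT = 248 / 28
COP_carnot = 8.857

8.857


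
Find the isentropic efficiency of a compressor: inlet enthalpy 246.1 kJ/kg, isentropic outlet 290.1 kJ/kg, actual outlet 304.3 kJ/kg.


dh_ideal = 290.1 - 246.1 = 44.0 kJ/kg
dh_actual = 304.3 - 246.1 = 58.2 kJ/kg
eta_s = dh_ideal / dh_actual = 44.0 / 58.2
eta_s = 0.756

0.756


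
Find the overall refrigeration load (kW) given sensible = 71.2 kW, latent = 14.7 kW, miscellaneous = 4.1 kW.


Q_total = Q_s + Q_l + Q_misc
Q_total = 71.2 + 14.7 + 4.1
Q_total = 90.0 kW

90.0


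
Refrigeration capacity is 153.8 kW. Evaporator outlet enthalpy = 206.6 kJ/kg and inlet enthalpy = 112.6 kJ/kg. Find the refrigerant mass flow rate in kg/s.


dh = 206.6 - 112.6 = 94.0 kJ/kg
m_dot = Q / dh = 153.8 / 94.0 = 1.6362 kg/s

1.6362


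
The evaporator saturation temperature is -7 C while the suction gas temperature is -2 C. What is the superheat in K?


Superheat = T_suction - T_evap
Superheat = -2 - (-7)
Superheat = 5 K

5


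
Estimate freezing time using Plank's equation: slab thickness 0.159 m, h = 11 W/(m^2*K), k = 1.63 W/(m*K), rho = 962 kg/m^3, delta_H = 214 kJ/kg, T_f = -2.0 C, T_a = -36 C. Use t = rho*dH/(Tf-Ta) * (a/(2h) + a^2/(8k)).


dT = -2.0 - (-36) = 34.0 K
term1 = a/(2h) = 0.159/(2*11) = 0.007227272727
term2 = a^2/(8k) = 0.159^2/(8*1.63) = 0.001938726994
t = rho*dH*1000/dT * (term1 + term2)
t = 962*214*1000/34.0 * (0.007227272727 + 0.001938726994)
t = 55500 s

55500


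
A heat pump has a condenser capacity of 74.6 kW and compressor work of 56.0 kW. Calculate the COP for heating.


COP_hp = Q_cond / W
COP_hp = 74.6 / 56.0
COP_hp = 1.332

1.332


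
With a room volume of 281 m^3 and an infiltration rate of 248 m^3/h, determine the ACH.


ACH = flow / volume
ACH = 248 / 281
ACH = 0.883

0.883


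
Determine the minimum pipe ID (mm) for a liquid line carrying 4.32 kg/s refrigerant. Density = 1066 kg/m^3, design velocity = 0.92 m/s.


A = m_dot / (rho * v) = 4.32 / (1066 * 0.92) = 0.004404926992 m^2
d = sqrt(4*A/pi) * 1000
d = 74.9 mm

74.9


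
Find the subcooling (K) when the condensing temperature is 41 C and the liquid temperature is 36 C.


Subcooling = T_cond - T_liquid
Subcooling = 41 - 36
Subcooling = 5 K

5


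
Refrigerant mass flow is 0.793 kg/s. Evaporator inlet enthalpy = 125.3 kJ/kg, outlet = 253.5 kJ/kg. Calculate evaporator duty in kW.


dh = 253.5 - 125.3 = 128.2 kJ/kg
Q_evap = m_dot * dh = 0.793 * 128.2
Q_evap = 101.66 kW

101.66


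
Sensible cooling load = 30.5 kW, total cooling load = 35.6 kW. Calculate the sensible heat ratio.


SHR = Q_sensible / Q_total
SHR = 30.5 / 35.6
SHR = 0.857

0.857


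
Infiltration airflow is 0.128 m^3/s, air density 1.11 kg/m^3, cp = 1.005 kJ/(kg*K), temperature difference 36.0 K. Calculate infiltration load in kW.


Q = V_dot * rho * cp * dT
Q = 0.128 * 1.11 * 1.005 * 36.0
Q = 5.14 kW

5.14


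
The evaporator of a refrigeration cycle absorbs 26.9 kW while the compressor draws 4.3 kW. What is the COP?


COP = Q_evap / W
COP = 26.9 / 4.3
COP = 6.256

6.256


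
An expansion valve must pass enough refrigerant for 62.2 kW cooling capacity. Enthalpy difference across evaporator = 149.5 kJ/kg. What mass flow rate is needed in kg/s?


m_dot = Q / dh
m_dot = 62.2 / 149.5
m_dot = 0.4161 kg/s

0.4161


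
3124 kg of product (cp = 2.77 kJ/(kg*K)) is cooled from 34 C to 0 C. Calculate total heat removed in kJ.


dT = 34 - (0) = 34 K
Q = m * cp * dT = 3124 * 2.77 * 34
Q = 294218 kJ

294218


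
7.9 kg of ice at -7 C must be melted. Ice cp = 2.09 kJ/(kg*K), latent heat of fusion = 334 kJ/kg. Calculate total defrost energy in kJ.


Sensible heat = cp * dT = 2.09 * 7 = 14.63 kJ/kg
Total per kg = 14.63 + 334 = 348.63 kJ/kg
Q = m * total = 7.9 * 348.63
Q = 2754.2 kJ

2754.2


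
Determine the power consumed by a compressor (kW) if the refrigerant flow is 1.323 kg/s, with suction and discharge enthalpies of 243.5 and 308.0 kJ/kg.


dh = 308.0 - 243.5 = 64.5 kJ/kg
W = m_dot * dh = 1.323 * 64.5 = 85.33 kW

85.33


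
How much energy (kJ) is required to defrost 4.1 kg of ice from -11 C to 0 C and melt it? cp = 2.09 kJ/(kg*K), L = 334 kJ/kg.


Sensible heat = cp * dT = 2.09 * 11 = 22.99 kJ/kg
Total per kg = 22.99 + 334 = 356.99 kJ/kg
Q = m * total = 4.1 * 356.99
Q = 1463.7 kJ

1463.7


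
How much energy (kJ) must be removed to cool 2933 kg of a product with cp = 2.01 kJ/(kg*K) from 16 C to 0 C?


dT = 16 - (0) = 16 K
Q = m * cp * dT = 2933 * 2.01 * 16
Q = 94325 kJ

94325


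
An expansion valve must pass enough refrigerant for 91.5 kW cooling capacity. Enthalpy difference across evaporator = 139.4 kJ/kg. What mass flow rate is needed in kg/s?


m_dot = Q / dh
m_dot = 91.5 / 139.4
m_dot = 0.6564 kg/s

0.6564


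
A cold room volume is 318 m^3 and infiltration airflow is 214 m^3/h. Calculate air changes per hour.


ACH = flow / volume
ACH = 214 / 318
ACH = 0.673

0.673


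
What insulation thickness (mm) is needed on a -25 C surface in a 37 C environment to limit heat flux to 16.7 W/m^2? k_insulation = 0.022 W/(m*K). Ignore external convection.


dT = 37 - (-25) = 62 K
thickness = k * dT / q_max * 1000
thickness = 0.022 * 62 / 16.7 * 1000
thickness = 81.7 mm

81.7


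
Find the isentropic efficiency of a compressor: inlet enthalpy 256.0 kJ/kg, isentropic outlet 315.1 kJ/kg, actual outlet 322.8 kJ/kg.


dh_ideal = 315.1 - 256.0 = 59.1 kJ/kg
dh_actual = 322.8 - 256.0 = 66.8 kJ/kg
eta_s = dh_ideal / dh_actual = 59.1 / 66.8
eta_s = 0.8847

0.8847


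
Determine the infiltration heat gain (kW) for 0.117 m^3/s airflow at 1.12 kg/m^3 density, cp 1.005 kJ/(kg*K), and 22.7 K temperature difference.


Q = V_dot * rho * cp * dT
Q = 0.117 * 1.12 * 1.005 * 22.7
Q = 2.989 kW

2.989


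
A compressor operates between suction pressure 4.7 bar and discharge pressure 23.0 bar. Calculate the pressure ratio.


PR = P_high / P_low
PR = 23.0 / 4.7
PR = 4.894

4.894


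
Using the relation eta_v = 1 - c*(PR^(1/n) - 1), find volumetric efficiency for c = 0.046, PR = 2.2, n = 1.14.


PR^(1/n) = 2.2^(1/1.14) = 1.99696647
eta_v = 1 - 0.046 * (1.99696647 - 1)
eta_v = 0.9541

0.9541


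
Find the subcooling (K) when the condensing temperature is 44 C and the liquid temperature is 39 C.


Subcooling = T_cond - T_liquid
Subcooling = 44 - 39
Subcooling = 5 K

5


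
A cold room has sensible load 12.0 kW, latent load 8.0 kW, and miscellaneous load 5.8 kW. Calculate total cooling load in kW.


Q_total = Q_s + Q_l + Q_misc
Q_total = 12.0 + 8.0 + 5.8
Q_total = 25.8 kW

25.8


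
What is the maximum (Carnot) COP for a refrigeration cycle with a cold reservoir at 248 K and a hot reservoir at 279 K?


dT = 279 - 248 = 31 K
COP_carnot = T_cold / dT = 248 / 31
COP_carnot = 8.0

8.0


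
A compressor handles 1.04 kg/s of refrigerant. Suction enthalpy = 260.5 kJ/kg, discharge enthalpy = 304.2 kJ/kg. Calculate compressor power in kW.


dh = 304.2 - 260.5 = 43.7 kJ/kg
W = m_dot * dh = 1.04 * 43.7 = 45.45 kW

45.45


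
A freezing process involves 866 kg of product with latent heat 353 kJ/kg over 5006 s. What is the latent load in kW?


Q_lat = m * h_fg / t
Q_lat = 866 * 353 / 5006
Q_lat = 61.07 kW

61.07


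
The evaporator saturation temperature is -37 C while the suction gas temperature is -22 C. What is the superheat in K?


Superheat = T_suction - T_evap
Superheat = -22 - (-37)
Superheat = 15 K

15


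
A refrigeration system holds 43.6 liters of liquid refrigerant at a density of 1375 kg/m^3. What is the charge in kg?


Charge = V * rho / 1000
Charge = 43.6 * 1375 / 1000
Charge = 59.95 kg

59.95


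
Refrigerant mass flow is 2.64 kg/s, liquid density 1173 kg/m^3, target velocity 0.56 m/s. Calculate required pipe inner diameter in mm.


A = m_dot / (rho * v) = 2.64 / (1173 * 0.56) = 0.004018998904 m^2
d = sqrt(4*A/pi) * 1000
d = 71.5 mm

71.5


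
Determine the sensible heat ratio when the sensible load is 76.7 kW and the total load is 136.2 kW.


SHR = Q_sensible / Q_total
SHR = 76.7 / 136.2
SHR = 0.563

0.563
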